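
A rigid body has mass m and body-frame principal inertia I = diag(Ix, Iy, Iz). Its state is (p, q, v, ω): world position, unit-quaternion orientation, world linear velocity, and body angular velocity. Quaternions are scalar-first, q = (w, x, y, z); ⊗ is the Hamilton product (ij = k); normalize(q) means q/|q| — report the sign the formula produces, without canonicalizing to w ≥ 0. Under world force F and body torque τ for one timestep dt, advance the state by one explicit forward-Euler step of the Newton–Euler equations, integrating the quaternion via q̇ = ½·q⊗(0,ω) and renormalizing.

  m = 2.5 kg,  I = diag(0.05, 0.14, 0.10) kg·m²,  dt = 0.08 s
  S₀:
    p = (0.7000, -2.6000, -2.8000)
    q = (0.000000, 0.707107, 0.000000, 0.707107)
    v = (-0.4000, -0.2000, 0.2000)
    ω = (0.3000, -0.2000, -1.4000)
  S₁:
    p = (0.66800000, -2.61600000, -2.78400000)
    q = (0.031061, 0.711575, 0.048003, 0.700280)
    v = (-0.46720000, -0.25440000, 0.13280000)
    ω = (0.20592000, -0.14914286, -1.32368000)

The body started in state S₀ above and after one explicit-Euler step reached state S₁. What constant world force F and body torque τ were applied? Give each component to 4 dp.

Δω = ω₁−ω₀ = (-0.09408000, 0.05085714, 0.07632000)
precession coupling = (-0.0112, 0.0210, -0.0054)
τ = I·(Δω/dt) + ω₀×(Iω₀) = (-0.0700, 0.1100, 0.0900)
Δv = v₁−v₀ = (-0.06720000, -0.05440000, -0.06720000)
applied force F = (-2.1000, -1.7000, -2.1000)

F = (-2.1000, -1.7000, -2.1000)
τ = (-0.0700, 0.1100, 0.0900)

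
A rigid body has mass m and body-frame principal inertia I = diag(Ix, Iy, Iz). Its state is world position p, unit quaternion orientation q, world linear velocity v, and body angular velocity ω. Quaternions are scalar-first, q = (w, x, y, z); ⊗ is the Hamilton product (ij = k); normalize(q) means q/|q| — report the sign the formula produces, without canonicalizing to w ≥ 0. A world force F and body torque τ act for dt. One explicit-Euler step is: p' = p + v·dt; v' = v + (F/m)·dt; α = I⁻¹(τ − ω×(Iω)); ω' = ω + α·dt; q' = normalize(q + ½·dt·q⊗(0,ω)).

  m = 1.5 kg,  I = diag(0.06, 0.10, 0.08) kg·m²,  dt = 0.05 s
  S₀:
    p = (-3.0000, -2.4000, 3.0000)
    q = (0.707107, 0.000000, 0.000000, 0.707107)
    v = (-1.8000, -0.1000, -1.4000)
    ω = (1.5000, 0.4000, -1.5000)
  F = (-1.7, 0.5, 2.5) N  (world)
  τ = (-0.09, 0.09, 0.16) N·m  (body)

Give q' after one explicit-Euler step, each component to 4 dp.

q' = (0.7326, 0.0194, 0.0335, 0.6796)

Hamilton product q⊗(0,ω) = (1.0606605, 0.7778177, 1.3435033, -1.0606605)
q + ½dt·q⊗(0,ω), renormalized = (0.7326, 0.0194, 0.0335, 0.6796)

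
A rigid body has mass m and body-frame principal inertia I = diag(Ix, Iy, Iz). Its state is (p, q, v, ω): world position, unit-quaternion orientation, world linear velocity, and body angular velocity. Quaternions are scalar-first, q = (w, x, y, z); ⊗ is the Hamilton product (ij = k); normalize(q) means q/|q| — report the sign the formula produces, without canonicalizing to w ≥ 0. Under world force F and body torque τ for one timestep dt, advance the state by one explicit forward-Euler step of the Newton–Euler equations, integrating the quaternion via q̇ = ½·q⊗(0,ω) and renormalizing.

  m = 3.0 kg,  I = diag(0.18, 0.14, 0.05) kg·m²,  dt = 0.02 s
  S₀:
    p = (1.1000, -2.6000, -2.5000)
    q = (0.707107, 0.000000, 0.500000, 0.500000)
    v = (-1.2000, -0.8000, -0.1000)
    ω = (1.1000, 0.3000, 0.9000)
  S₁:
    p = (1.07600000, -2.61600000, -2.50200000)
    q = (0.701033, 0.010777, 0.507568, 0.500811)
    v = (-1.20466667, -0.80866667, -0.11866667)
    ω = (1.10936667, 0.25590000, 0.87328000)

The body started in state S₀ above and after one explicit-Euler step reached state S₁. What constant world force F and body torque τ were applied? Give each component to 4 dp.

Δv = v₁−v₀ = (-0.00466667, -0.00866667, -0.01866667)
applied force F = (-0.7000, -1.3000, -2.8000)
rate change Δω = (0.00936667, -0.04410000, -0.02672000)
gyro term ω₀×Iω₀ = (-0.0243, 0.1287, -0.0132)
τ = I·(Δω/dt) + ω₀×(Iω₀) = (0.0600, -0.1800, -0.0800)

F = (-0.7000, -1.3000, -2.8000)
τ = (0.0600, -0.1800, -0.0800)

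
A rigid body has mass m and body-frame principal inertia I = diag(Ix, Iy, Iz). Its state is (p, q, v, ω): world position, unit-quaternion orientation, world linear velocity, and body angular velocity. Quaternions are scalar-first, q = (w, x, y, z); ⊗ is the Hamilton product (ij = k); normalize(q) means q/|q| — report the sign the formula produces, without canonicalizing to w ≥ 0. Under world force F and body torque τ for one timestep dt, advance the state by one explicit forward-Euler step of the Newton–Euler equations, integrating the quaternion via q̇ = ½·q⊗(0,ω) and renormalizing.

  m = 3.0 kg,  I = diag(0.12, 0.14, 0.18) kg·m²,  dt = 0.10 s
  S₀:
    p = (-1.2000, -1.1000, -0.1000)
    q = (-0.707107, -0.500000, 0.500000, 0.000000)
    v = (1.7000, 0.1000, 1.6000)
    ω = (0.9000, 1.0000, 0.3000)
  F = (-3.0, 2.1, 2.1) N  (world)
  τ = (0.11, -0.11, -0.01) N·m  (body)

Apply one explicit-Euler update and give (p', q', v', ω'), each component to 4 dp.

p' = (-1.0300, -1.0900, 0.0600)
q' = (-0.7079, -0.5231, 0.4710, -0.0580)
v' = (1.6000, 0.1700, 1.6700)
ω' = (0.9817, 0.9330, 0.2844)

linear accel F/m = (-1.0000, 0.7000, 0.7000)
p + v·dt = (-1.0300, -1.0900, 0.0600)
v' = v + a·dt = (1.6000, 0.1700, 1.6700)
ω×(Iω) gyroscopic = (0.0120, -0.0162, 0.0180)
angular accel α = (0.8167, -0.6700, -0.1556)
ω' = ω + α·dt = (0.9817, 0.9330, 0.2844)
2q̇ = q⊗(0,ω) = (-0.0500000, -0.4863963, -0.5571070, -1.1621321)
updated quaternion q' = (-0.7079, -0.5231, 0.4710, -0.0580)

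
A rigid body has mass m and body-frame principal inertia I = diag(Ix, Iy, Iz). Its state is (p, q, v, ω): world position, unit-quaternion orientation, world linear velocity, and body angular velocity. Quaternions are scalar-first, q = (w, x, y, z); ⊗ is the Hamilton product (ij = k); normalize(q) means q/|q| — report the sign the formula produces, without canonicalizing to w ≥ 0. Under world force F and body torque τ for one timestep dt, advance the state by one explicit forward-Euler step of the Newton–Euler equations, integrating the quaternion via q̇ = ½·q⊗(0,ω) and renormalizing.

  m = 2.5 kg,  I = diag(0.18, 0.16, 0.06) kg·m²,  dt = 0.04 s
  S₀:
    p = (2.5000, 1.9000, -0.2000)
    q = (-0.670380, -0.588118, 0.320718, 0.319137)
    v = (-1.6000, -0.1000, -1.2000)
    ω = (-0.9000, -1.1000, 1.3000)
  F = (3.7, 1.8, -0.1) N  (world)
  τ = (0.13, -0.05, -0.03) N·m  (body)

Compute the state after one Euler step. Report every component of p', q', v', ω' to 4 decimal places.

(τ − ω×Iω)/I = (-0.0722, 0.5650, -0.1700)
ω' = ω + α·dt = (-0.9029, -1.0774, 1.2932)
Hamilton product q⊗(0,ω) = (-0.5913945, 1.3713261, 1.2147481, 0.0640820)
q' = normalize(q + ½dt·q⊗(0,ω)) = (-0.6817, -0.5603, 0.3448, 0.3202)
a = F/m = (1.4800, 0.7200, -0.0400)
new position p' = (2.4360, 1.8960, -0.2480)
v + (F/m)dt = (-1.5408, -0.0712, -1.2016)

p' = (2.4360, 1.8960, -0.2480)
q' = (-0.6817, -0.5603, 0.3448, 0.3202)
v' = (-1.5408, -0.0712, -1.2016)
ω' = (-0.9029, -1.0774, 1.2932)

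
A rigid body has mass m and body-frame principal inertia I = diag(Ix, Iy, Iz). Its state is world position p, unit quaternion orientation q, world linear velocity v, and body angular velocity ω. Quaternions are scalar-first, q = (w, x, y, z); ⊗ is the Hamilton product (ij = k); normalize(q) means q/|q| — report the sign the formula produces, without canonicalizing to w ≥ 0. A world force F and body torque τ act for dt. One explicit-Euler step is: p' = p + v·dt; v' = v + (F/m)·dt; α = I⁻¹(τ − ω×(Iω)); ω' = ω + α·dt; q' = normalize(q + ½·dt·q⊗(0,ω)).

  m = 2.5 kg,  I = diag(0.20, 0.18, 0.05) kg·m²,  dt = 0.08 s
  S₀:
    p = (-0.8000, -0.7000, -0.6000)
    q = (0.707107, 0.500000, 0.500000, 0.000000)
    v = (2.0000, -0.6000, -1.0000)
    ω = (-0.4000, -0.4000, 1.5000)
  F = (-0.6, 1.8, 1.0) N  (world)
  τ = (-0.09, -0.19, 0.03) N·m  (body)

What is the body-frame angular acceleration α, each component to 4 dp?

α = (-0.8400, -0.5556, 0.6640)

precession coupling ω×(Iω) = (0.0780, -0.0900, -0.0032)
α = I⁻¹(τ − ω×Iω) = (-0.8400, -0.5556, 0.6640)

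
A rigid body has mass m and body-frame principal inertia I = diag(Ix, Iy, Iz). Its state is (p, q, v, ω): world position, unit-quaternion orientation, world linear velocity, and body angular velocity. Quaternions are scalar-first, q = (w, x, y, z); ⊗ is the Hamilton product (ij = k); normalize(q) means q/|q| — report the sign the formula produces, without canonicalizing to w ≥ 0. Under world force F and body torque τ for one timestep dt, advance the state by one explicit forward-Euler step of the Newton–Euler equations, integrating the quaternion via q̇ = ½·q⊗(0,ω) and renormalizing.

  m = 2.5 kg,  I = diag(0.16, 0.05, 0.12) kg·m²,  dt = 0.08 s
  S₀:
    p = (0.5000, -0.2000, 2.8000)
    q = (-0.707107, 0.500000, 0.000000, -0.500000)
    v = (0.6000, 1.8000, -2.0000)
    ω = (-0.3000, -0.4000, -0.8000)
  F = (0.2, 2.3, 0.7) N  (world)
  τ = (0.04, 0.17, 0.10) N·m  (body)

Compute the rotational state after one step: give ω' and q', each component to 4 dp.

gyro term ω×Iω = (0.0224, 0.0096, -0.0132)
angular accel α = (0.1100, 3.2080, 0.9433)
ω' = ω + α·dt = (-0.2912, -0.1434, -0.7245)
Hamilton product q⊗(0,ω) = (-0.2500000, 0.0121321, 0.8328428, 0.3656856)
updated quaternion q' = (-0.7166, 0.5001, 0.0333, -0.4850)

ω' = (-0.2912, -0.1434, -0.7245)
q' = (-0.7166, 0.5001, 0.0333, -0.4850)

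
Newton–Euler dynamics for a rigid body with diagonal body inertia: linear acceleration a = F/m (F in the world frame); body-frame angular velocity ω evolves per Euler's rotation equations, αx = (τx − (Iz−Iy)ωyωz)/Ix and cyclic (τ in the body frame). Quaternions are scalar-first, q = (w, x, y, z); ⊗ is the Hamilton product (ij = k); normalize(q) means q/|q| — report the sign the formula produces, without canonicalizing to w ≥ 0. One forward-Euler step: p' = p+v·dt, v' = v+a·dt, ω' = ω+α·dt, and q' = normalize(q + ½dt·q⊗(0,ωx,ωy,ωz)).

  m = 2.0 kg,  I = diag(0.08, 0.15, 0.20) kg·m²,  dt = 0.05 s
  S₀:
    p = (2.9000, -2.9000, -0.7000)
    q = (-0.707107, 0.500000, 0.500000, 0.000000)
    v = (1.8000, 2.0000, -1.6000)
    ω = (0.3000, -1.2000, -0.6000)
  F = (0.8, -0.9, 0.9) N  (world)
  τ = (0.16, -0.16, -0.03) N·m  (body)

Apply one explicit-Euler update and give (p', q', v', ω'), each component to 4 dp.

gyro term ω×Iω = (0.0360, 0.0216, -0.0252)
(τ − ω×Iω)/I = (1.5500, -1.2107, -0.0240)
ω + α·dt = (0.3775, -1.2605, -0.6012)
q⊗(0,ω) = (0.4500000, -0.5121321, 1.1485284, -0.3257358)
q' = normalize(q + ½dt·q⊗(0,ω)) = (-0.6954, 0.4869, 0.5284, -0.0081)
p + v·dt = (2.9900, -2.8000, -0.7800)
new velocity v' = (1.8200, 1.9775, -1.5775)

p' = (2.9900, -2.8000, -0.7800)
q' = (-0.6954, 0.4869, 0.5284, -0.0081)
v' = (1.8200, 1.9775, -1.5775)
ω' = (0.3775, -1.2605, -0.6012)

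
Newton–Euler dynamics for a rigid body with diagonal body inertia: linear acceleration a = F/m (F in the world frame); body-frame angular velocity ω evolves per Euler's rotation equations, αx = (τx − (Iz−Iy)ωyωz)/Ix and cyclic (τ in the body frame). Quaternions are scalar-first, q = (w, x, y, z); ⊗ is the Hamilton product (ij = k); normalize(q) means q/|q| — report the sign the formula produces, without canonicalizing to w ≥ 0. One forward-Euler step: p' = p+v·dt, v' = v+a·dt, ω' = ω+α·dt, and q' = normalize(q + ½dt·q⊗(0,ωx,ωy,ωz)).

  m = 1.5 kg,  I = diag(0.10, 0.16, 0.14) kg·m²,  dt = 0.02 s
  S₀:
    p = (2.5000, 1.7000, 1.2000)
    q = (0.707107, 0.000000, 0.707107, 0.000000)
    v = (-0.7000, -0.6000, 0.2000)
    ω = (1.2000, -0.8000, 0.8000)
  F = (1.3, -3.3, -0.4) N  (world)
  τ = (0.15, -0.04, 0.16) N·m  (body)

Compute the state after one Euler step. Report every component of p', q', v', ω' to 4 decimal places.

p' = p + v·dt = (2.4860, 1.6880, 1.2040)
v + (F/m)dt = (-0.6827, -0.6440, 0.1947)
ω×(Iω) gyroscopic = (0.0128, -0.0384, -0.0576)
α = I⁻¹(τ − ω×Iω) = (1.3720, -0.0100, 1.5543)
ω + α·dt = (1.2274, -0.8002, 0.8311)
q⊗(0,ω) = (0.5656856, 1.4142140, -0.5656856, -0.2828428)
updated quaternion q' = (0.7127, 0.0141, 0.7014, -0.0028)

p' = (2.4860, 1.6880, 1.2040)
q' = (0.7127, 0.0141, 0.7014, -0.0028)
v' = (-0.6827, -0.6440, 0.1947)
ω' = (1.2274, -0.8002, 0.8311)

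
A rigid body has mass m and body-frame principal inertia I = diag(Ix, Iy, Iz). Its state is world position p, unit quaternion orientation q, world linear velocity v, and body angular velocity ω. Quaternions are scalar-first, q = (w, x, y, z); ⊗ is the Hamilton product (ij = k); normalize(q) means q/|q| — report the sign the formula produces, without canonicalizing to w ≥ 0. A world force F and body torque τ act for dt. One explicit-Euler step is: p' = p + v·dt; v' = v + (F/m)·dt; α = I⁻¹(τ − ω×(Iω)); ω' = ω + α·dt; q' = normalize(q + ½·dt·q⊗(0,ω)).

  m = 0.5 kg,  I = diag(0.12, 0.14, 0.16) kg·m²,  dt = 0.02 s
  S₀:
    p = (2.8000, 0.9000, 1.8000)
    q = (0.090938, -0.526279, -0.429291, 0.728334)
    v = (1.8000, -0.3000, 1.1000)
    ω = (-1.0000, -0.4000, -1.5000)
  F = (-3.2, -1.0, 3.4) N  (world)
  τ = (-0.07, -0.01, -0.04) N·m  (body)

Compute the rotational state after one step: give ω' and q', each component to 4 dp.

gyro term ω×Iω = (0.0120, -0.0600, 0.0080)
(τ − ω×Iω)/I = (-0.6833, 0.3571, -0.3000)
new body rate ω' = (-1.0137, -0.3929, -1.5060)
q⊗(0,ω) = (0.3945056, 0.8443321, -1.5541277, -0.3551864)
q + ½dt·q⊗(0,ω), renormalized = (0.0949, -0.5177, -0.4448, 0.7247)

ω' = (-1.0137, -0.3929, -1.5060)
q' = (0.0949, -0.5177, -0.4448, 0.7247)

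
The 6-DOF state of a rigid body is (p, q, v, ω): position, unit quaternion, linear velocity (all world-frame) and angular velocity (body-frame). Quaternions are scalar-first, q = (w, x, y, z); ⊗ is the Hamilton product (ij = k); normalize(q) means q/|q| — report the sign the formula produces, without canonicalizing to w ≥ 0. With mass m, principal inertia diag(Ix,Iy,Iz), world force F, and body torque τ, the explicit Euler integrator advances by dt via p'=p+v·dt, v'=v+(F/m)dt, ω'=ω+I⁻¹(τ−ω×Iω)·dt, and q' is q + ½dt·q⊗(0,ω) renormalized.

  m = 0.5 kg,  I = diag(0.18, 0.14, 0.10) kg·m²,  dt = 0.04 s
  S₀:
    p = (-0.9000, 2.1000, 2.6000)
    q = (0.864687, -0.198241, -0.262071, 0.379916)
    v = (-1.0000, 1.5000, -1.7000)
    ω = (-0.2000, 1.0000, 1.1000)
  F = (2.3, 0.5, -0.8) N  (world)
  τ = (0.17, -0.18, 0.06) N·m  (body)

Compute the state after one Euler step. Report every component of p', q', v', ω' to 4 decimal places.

p' = (-0.9400, 2.1600, 2.5320)
q' = (0.8604, -0.2150, -0.2418, 0.3937)
v' = (-0.8160, 1.5400, -1.7640)
ω' = (-0.1524, 0.9536, 1.1208)

precession coupling ω×(Iω) = (-0.0440, -0.0176, 0.0080)
angular accel α = (1.1889, -1.1600, 0.5200)
ω + α·dt = (-0.1524, 0.9536, 1.1208)
2q̇ = q⊗(0,ω) = (-0.1954848, -0.8411315, 1.0067689, 0.7005005)
q + ½dt·q⊗(0,ω), renormalized = (0.8604, -0.2150, -0.2418, 0.3937)
p' = p + v·dt = (-0.9400, 2.1600, 2.5320)
new velocity v' = (-0.8160, 1.5400, -1.7640)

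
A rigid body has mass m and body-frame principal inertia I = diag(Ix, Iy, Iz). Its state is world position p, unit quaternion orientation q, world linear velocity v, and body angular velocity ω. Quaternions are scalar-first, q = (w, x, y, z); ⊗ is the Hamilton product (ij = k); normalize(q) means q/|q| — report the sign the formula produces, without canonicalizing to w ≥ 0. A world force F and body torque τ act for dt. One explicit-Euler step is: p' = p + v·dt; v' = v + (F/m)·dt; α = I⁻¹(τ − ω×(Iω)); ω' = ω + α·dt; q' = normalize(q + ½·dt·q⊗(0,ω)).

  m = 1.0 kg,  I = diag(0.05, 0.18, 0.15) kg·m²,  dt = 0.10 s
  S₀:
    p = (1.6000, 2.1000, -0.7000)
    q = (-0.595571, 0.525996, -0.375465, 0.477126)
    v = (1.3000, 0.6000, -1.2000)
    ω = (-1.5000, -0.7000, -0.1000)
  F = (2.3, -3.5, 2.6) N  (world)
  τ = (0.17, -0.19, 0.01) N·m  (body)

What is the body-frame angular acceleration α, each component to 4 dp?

ω×(Iω) gyroscopic = (-0.0021, -0.0150, 0.1365)
angular accel α = (3.4420, -0.9722, -0.8433)

α = (3.4420, -0.9722, -0.8433)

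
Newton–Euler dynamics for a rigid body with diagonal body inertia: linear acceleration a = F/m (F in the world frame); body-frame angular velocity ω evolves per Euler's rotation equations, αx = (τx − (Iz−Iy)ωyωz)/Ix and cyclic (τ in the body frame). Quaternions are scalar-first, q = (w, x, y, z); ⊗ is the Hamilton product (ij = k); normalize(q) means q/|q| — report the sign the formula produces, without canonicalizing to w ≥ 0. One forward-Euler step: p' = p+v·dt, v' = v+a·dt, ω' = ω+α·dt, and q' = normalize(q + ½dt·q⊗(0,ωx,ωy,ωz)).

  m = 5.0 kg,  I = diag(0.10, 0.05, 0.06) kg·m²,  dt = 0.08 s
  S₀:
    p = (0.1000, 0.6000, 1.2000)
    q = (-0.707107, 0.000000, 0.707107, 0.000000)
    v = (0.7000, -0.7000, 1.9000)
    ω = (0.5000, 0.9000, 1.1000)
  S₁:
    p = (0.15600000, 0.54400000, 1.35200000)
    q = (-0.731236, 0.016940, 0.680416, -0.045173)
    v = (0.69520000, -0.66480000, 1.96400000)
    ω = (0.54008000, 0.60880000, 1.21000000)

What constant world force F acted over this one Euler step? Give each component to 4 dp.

v₁ − v₀ = (-0.00480000, 0.03520000, 0.06400000)
m·(v₁−v₀)/dt = (-0.3000, 2.2000, 4.0000)

F = (-0.3000, 2.2000, 4.0000)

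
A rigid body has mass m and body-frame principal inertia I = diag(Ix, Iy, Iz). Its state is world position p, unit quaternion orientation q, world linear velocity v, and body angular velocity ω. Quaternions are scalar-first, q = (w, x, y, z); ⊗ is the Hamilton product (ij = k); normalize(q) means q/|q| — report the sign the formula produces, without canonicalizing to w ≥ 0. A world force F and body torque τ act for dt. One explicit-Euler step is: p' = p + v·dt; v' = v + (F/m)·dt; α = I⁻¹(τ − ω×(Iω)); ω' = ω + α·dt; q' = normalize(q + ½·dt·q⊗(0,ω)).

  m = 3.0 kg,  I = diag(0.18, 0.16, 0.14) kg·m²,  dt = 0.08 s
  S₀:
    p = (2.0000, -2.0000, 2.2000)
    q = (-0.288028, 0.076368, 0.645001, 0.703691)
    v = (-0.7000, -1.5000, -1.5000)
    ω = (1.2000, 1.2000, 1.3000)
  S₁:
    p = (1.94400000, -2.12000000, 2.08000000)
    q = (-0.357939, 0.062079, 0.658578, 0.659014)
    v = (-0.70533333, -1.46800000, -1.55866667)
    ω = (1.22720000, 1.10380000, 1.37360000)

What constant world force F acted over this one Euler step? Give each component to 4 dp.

F = (-0.2000, 1.2000, -2.2000)

velocity change Δv = (-0.00533333, 0.03200000, -0.05866667)
F = m·Δv/dt = (-0.2000, 1.2000, -2.2000)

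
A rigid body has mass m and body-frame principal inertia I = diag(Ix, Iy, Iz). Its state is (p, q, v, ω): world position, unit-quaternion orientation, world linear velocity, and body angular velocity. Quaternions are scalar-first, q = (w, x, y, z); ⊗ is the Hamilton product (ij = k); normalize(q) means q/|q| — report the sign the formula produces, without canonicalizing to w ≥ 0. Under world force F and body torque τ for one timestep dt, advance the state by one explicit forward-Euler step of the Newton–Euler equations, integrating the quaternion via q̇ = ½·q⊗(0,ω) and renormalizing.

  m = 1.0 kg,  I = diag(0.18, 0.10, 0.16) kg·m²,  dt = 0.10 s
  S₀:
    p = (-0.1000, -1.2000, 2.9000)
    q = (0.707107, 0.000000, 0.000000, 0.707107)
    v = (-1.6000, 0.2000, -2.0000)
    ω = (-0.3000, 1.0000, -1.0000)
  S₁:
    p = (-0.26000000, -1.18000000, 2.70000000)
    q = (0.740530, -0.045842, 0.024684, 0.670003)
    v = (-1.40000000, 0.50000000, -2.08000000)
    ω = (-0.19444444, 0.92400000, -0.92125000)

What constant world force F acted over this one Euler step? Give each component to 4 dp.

velocity change Δv = (0.20000000, 0.30000000, -0.08000000)
F = m·Δv/dt = (2.0000, 3.0000, -0.8000)

F = (2.0000, 3.0000, -0.8000)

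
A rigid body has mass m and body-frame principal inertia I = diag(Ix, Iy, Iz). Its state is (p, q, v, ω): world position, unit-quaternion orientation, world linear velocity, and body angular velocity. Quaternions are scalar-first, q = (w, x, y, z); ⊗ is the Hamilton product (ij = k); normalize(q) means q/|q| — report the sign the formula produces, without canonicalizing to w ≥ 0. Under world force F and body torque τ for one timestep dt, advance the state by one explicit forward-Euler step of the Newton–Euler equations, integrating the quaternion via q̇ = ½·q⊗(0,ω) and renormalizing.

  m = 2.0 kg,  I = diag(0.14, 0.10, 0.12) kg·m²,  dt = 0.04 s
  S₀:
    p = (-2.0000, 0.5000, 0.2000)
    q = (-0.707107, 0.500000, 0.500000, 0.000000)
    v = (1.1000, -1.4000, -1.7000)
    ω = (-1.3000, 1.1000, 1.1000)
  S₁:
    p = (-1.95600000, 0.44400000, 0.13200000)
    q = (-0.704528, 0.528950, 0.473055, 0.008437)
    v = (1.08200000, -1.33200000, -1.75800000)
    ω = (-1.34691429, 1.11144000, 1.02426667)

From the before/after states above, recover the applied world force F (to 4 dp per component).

Δv = v₁−v₀ = (-0.01800000, 0.06800000, -0.05800000)
applied force F = (-0.9000, 3.4000, -2.9000)

F = (-0.9000, 3.4000, -2.9000)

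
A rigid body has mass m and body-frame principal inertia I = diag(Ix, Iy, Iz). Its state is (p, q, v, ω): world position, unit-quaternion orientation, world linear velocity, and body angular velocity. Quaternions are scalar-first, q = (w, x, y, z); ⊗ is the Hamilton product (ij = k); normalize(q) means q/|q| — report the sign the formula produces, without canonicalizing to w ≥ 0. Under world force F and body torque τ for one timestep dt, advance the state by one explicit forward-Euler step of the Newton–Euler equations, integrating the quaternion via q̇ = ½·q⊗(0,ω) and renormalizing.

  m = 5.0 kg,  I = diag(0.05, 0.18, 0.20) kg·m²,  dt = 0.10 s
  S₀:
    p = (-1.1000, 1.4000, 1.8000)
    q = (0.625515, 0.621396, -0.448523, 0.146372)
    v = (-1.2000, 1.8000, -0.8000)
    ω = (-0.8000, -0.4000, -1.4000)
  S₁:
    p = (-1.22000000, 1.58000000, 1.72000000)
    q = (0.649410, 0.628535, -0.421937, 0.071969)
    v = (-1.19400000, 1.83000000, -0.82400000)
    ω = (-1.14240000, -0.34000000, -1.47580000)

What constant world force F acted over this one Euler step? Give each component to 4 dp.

Δv = v₁−v₀ = (0.00600000, 0.03000000, -0.02400000)
applied force F = (0.3000, 1.5000, -1.2000)

F = (0.3000, 1.5000, -1.2000)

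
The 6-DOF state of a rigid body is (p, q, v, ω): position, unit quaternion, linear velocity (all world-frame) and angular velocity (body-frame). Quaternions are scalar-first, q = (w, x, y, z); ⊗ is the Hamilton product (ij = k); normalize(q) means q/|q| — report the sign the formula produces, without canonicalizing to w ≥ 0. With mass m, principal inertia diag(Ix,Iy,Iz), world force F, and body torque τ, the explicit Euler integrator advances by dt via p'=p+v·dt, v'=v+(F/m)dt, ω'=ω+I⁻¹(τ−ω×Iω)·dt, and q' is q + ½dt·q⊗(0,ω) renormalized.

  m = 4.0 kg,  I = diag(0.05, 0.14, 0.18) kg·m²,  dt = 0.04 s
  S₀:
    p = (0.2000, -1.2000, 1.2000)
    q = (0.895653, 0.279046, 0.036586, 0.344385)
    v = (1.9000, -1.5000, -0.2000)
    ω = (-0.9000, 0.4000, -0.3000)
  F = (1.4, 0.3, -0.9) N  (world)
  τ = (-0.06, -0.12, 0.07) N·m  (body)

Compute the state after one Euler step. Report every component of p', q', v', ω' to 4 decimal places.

p' = (0.2760, -1.2600, 1.1920)
q' = (0.9023, 0.2599, 0.0392, 0.3418)
v' = (1.9140, -1.4970, -0.2090)
ω' = (-0.9442, 0.3757, -0.2772)

angular accel α = (-1.1040, -0.6064, 0.5689)
new body rate ω' = (-0.9442, 0.3757, -0.2772)
q⊗(0,ω) = (0.3398225, -0.9548175, 0.1320285, -0.1241501)
q + ½dt·q⊗(0,ω), renormalized = (0.9023, 0.2599, 0.0392, 0.3418)
linear accel F/m = (0.3500, 0.0750, -0.2250)
p + v·dt = (0.2760, -1.2600, 1.1920)
v + (F/m)dt = (1.9140, -1.4970, -0.2090)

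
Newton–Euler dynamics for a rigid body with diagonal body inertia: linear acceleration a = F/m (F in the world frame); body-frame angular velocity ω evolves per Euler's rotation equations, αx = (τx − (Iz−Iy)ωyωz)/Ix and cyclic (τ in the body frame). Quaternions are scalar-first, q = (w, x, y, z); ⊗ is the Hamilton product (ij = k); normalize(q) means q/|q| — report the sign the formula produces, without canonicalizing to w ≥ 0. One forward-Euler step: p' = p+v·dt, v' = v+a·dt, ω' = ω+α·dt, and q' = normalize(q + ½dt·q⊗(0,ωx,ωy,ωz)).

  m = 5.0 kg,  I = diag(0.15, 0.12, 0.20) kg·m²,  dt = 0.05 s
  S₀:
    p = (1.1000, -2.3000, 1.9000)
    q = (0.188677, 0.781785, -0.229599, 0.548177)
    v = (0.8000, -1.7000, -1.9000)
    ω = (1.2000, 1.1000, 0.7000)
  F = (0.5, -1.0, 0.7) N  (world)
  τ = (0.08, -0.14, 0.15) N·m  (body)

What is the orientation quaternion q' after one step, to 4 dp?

Hamilton product q⊗(0,ω) = (-1.0693070, -0.5373016, 0.3181076, 1.2675562)
q' = normalize(q + ½dt·q⊗(0,ω)) = (0.1618, 0.7676, -0.2214, 0.5793)

q' = (0.1618, 0.7676, -0.2214, 0.5793)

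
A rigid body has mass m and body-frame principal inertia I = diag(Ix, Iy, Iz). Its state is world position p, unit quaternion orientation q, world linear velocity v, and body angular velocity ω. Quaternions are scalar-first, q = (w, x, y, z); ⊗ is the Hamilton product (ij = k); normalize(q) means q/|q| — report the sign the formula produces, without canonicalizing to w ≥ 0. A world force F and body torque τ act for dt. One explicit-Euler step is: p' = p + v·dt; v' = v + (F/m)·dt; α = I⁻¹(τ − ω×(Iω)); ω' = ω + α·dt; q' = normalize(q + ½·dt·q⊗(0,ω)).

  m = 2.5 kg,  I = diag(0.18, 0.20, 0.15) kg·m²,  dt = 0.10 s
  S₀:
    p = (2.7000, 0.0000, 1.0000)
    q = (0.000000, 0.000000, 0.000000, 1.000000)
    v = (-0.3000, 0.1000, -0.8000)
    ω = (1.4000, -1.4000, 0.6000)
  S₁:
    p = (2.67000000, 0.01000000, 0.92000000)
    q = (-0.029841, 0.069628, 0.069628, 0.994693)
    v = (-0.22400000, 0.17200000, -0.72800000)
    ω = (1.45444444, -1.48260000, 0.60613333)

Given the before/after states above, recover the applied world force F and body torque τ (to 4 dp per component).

Δv = v₁−v₀ = (0.07600000, 0.07200000, 0.07200000)
applied force F = (1.9000, 1.8000, 1.8000)
ω₁ − ω₀ = (0.05444444, -0.08260000, 0.00613333)
applied torque τ = (0.1400, -0.1400, -0.0300)

F = (1.9000, 1.8000, 1.8000)
τ = (0.1400, -0.1400, -0.0300)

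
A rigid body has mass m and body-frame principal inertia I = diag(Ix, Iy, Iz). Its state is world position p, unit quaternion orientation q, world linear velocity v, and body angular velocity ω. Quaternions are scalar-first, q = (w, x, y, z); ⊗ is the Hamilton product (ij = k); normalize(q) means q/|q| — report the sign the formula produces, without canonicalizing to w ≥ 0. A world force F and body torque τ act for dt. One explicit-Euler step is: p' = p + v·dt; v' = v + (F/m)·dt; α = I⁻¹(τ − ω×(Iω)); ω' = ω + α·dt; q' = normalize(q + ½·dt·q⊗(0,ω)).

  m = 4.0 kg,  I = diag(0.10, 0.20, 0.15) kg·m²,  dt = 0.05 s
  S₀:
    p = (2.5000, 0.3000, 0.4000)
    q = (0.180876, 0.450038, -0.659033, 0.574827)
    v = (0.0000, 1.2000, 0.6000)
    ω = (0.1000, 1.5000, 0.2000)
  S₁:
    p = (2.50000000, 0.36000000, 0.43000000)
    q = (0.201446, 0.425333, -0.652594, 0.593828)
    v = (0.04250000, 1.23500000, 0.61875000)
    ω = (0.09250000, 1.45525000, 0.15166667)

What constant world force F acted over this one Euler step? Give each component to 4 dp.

v₁ − v₀ = (0.04250000, 0.03500000, 0.01875000)
m·(v₁−v₀)/dt = (3.4000, 2.8000, 1.5000)

F = (3.4000, 2.8000, 1.5000)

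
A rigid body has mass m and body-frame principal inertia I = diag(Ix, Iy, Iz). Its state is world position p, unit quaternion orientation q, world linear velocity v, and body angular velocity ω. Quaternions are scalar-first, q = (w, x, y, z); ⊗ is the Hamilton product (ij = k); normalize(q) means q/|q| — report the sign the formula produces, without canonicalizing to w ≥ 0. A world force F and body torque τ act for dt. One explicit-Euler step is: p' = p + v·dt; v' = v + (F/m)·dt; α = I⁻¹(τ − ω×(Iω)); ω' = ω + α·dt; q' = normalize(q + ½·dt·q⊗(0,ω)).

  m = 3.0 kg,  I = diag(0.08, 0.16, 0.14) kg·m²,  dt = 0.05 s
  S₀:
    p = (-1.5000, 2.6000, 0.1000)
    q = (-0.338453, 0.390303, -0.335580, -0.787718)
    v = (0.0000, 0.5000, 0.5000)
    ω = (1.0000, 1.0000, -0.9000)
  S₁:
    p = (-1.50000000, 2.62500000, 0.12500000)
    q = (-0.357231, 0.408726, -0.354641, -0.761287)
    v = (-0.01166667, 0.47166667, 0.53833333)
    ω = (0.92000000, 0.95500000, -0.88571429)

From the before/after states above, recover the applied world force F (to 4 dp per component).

v₁ − v₀ = (-0.01166667, -0.02833333, 0.03833333)
m·(v₁−v₀)/dt = (-0.7000, -1.7000, 2.3000)

F = (-0.7000, -1.7000, 2.3000)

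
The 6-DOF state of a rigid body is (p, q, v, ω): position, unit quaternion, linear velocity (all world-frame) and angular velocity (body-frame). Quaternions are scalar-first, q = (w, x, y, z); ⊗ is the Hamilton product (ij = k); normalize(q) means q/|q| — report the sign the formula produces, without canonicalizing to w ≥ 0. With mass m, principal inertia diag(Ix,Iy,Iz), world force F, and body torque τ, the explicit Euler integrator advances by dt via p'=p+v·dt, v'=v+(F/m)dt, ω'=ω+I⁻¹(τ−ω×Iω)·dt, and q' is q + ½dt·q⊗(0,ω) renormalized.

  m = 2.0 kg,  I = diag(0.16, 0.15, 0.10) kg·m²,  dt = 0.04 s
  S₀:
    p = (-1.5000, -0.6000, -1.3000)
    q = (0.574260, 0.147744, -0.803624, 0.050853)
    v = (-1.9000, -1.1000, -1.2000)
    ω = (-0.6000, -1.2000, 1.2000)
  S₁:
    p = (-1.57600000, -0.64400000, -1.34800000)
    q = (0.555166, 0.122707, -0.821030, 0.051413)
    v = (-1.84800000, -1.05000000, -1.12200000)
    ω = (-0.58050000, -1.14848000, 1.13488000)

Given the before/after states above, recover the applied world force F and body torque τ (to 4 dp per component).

rate change Δω = (0.01950000, 0.05152000, -0.06512000)
τ = I·(Δω/dt) + ω₀×(Iω₀) = (0.1500, 0.1500, -0.1700)
v₁ − v₀ = (0.05200000, 0.05000000, 0.07800000)
m·(v₁−v₀)/dt = (2.6000, 2.5000, 3.9000)

F = (2.6000, 2.5000, 3.9000)
τ = (0.1500, 0.1500, -0.1700)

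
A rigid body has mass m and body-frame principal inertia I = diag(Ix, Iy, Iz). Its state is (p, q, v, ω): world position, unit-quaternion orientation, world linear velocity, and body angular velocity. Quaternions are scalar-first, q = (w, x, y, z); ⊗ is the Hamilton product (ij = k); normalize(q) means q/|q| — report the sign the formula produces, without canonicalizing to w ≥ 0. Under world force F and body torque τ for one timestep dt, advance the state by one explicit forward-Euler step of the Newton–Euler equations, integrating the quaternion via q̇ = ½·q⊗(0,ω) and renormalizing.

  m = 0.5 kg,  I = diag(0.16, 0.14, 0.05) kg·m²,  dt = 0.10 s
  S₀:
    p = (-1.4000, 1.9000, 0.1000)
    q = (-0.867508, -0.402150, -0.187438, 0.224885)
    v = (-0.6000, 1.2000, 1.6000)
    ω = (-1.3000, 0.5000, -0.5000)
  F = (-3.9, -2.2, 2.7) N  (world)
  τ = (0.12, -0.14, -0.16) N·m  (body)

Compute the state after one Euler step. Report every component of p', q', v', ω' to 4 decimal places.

precession coupling ω×(Iω) = (0.0225, 0.0715, 0.0130)
(τ − ω×Iω)/I = (0.6094, -1.5107, -3.4600)
ω' = ω + α·dt = (-1.2391, 0.3489, -0.8460)
2q̇ = q⊗(0,ω) = (-0.3166335, 1.1090369, -0.9271795, -0.0109904)
q' = normalize(q + ½dt·q⊗(0,ω)) = (-0.8809, -0.3458, -0.2332, 0.2237)
linear accel F/m = (-7.8000, -4.4000, 5.4000)
new position p' = (-1.4600, 2.0200, 0.2600)
new velocity v' = (-1.3800, 0.7600, 2.1400)

p' = (-1.4600, 2.0200, 0.2600)
q' = (-0.8809, -0.3458, -0.2332, 0.2237)
v' = (-1.3800, 0.7600, 2.1400)
ω' = (-1.2391, 0.3489, -0.8460)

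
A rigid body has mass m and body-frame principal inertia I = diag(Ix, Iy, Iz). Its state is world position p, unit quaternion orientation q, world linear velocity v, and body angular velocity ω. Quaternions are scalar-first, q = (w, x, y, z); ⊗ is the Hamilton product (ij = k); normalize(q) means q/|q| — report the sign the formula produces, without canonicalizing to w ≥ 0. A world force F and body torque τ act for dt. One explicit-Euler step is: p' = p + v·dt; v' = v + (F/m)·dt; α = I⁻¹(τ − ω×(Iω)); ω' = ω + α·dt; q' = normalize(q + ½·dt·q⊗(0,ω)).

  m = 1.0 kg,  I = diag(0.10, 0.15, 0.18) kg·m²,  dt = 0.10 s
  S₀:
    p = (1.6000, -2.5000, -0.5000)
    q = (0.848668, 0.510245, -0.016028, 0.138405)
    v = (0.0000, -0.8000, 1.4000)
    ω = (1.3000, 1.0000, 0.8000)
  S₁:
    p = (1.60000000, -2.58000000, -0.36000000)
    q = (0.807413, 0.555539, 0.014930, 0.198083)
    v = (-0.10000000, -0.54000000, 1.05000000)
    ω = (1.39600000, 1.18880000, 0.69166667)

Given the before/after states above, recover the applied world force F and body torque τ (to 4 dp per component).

velocity change Δv = (-0.10000000, 0.26000000, -0.35000000)
F = m·Δv/dt = (-1.0000, 2.6000, -3.5000)
Δω = ω₁−ω₀ = (0.09600000, 0.18880000, -0.10833333)
precession coupling = (0.0240, -0.0832, 0.0650)
I·α + gyro = (0.1200, 0.2000, -0.1300)

F = (-1.0000, 2.6000, -3.5000)
τ = (0.1200, 0.2000, -0.1300)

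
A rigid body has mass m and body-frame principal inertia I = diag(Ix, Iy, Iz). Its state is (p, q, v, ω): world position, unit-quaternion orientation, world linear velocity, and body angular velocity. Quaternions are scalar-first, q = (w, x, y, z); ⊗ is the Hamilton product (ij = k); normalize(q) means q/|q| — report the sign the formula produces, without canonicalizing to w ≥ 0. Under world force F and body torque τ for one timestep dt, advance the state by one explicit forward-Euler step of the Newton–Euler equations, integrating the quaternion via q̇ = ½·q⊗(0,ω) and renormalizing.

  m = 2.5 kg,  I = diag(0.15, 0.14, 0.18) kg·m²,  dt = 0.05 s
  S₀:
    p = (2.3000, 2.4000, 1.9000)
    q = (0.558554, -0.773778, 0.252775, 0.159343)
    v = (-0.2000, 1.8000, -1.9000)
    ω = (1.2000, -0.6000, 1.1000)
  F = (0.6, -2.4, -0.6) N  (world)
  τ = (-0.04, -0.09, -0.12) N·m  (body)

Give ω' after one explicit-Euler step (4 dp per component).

precession coupling ω×(Iω) = (-0.0264, -0.0396, 0.0072)
(τ − ω×Iω)/I = (-0.0907, -0.3600, -0.7067)
new body rate ω' = (1.1955, -0.6180, 1.0647)

ω' = (1.1955, -0.6180, 1.0647)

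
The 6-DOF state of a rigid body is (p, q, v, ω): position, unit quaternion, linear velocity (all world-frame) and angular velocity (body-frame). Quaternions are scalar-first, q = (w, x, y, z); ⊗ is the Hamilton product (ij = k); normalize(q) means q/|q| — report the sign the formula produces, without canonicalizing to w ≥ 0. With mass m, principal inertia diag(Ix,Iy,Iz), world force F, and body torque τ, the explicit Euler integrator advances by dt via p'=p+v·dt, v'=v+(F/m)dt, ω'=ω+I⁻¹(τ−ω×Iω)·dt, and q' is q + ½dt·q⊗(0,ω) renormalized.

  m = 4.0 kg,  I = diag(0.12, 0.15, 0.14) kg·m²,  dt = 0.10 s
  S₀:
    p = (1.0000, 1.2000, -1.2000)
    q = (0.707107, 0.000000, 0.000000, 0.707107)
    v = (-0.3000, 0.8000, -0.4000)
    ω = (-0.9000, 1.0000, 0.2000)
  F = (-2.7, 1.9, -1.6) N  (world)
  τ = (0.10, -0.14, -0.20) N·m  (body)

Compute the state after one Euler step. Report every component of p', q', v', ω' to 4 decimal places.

angular accel α = (0.8500, -0.9573, -1.2357)
ω' = ω + α·dt = (-0.8150, 0.9043, 0.0764)
Hamilton product q⊗(0,ω) = (-0.1414214, -1.3435033, 0.0707107, 0.1414214)
q' = normalize(q + ½dt·q⊗(0,ω)) = (0.6984, -0.0670, 0.0035, 0.7125)
linear accel F/m = (-0.6750, 0.4750, -0.4000)
new position p' = (0.9700, 1.2800, -1.2400)
v' = v + a·dt = (-0.3675, 0.8475, -0.4400)

p' = (0.9700, 1.2800, -1.2400)
q' = (0.6984, -0.0670, 0.0035, 0.7125)
v' = (-0.3675, 0.8475, -0.4400)
ω' = (-0.8150, 0.9043, 0.0764)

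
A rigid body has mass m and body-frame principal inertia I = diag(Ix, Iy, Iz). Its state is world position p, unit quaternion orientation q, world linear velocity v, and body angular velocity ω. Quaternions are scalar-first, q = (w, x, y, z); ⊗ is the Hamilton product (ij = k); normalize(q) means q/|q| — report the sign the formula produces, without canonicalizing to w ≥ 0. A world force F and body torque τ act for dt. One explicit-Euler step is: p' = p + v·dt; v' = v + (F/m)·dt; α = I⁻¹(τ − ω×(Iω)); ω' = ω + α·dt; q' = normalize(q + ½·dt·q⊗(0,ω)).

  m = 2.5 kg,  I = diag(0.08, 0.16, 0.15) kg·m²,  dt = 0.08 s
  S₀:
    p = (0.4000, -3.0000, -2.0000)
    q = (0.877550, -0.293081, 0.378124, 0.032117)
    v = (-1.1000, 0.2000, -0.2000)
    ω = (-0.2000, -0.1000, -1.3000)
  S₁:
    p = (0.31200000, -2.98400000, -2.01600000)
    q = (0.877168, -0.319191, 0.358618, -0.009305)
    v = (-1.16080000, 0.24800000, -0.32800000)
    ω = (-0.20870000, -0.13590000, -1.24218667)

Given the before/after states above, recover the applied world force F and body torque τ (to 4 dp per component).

F = (-1.9000, 1.5000, -4.0000)
τ = (-0.0100, -0.0900, 0.1100)

Δv = v₁−v₀ = (-0.06080000, 0.04800000, -0.12800000)
F = m·Δv/dt = (-1.9000, 1.5000, -4.0000)
Δω = ω₁−ω₀ = (-0.00870000, -0.03590000, 0.05781333)
applied torque τ = (-0.0100, -0.0900, 0.1100)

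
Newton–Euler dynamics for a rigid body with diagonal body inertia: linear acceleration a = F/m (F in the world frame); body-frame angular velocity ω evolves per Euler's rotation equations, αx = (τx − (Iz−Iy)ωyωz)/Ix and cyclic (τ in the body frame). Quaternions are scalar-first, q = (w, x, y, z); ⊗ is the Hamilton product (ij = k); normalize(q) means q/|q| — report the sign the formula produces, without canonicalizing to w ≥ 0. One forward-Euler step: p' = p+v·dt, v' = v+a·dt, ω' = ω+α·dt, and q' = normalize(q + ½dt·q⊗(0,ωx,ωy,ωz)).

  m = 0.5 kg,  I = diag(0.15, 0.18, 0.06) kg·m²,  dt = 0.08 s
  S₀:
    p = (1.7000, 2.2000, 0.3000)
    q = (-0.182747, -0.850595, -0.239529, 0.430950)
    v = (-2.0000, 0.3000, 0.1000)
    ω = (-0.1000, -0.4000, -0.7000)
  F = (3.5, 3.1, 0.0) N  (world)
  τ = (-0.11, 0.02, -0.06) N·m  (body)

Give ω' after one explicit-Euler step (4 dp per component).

gyro term ω×Iω = (-0.0336, 0.0063, 0.0012)
angular accel α = (-0.5093, 0.0761, -1.0200)
ω' = ω + α·dt = (-0.1407, -0.3939, -0.7816)

ω' = (-0.1407, -0.3939, -0.7816)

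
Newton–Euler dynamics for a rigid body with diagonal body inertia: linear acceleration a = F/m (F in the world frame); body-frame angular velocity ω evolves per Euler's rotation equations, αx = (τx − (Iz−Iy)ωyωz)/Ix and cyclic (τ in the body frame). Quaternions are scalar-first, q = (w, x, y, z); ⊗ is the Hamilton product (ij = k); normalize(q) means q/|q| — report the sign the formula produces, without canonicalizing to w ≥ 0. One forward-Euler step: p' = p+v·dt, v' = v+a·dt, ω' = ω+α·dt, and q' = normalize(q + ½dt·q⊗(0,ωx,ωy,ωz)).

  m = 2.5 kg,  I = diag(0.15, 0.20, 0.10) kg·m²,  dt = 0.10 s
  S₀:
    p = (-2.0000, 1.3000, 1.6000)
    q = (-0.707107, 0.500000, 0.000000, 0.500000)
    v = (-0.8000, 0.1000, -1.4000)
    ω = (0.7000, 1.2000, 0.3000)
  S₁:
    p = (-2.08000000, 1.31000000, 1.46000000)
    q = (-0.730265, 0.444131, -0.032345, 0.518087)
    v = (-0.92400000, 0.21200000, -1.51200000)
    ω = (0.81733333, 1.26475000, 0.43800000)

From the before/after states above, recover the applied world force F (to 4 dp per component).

F = (-3.1000, 2.8000, -2.8000)

Δv = v₁−v₀ = (-0.12400000, 0.11200000, -0.11200000)
F = m·Δv/dt = (-3.1000, 2.8000, -2.8000)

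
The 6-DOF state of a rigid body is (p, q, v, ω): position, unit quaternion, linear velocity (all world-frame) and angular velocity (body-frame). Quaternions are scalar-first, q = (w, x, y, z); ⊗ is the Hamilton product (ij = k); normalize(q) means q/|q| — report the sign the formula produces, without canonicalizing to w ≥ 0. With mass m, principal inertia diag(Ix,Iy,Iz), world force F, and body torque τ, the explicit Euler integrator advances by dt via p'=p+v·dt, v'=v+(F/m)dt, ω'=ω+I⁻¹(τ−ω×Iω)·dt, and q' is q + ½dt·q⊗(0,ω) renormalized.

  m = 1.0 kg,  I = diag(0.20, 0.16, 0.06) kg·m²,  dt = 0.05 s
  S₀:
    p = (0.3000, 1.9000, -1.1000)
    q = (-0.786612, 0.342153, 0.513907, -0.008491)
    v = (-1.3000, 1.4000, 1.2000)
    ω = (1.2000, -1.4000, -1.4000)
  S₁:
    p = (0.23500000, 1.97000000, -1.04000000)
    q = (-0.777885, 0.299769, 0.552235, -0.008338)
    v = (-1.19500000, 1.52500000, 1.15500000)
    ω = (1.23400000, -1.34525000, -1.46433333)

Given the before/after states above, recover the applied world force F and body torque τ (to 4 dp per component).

ω₁ − ω₀ = (0.03400000, 0.05475000, -0.06433333)
precession coupling = (-0.1960, -0.2352, 0.0672)
τ = I·(Δω/dt) + ω₀×(Iω₀) = (-0.0600, -0.0600, -0.0100)
Δv = v₁−v₀ = (0.10500000, 0.12500000, -0.04500000)
applied force F = (2.1000, 2.5000, -0.9000)

F = (2.1000, 2.5000, -0.9000)
τ = (-0.0600, -0.0600, -0.0100)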